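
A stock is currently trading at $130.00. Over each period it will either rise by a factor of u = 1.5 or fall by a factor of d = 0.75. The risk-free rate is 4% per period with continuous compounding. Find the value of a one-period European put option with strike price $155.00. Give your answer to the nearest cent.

$33.82

Risk-neutral probability p = (e^0.04 − 0.75)/(1.5 − 0.75) = 0.2908/0.7500 = 0.3877
Terminal stock prices: S_u = 195, S_d = 97.5
Terminal payoffs (K − S): max(-40, 0) = 0, max(57.5, 0) = 57.5
Node 0 (S = 130): V_0 = e^(−0.04)·[0.3877·0.0000 + 0.6123·57.5000] = 33.8241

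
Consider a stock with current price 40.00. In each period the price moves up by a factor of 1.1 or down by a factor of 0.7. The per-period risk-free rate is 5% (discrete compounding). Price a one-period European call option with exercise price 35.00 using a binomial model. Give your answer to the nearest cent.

7.50

Risk-neutral probability p = (1 + 0.05 − 0.7)/(1.1 − 0.7) = 0.3500/0.4000 = 0.8750
Terminal stock prices: S_u = 44, S_d = 28
Terminal payoffs (S − K): max(9, 0) = 9, max(-7, 0) = 0
Node 0 (S = 40): V_0 = 1/1.05·[0.8750·9.0000 + 0.1250·0.0000] = 7.5000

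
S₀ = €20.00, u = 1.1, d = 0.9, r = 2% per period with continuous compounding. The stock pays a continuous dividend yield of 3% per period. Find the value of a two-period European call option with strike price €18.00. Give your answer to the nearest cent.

Per-period risk-free factor R = e^0.02 = 1.0202; dividend-adjusted growth = e^(0.02−0.03) = 0.9900.
Risk-neutral probability p = (0.9900 − 0.9)/(1.1 − 0.9) = 0.0900/0.2000 = 0.4502
Terminal stock prices: S_uu = 24.2, S_ud = 19.8, S_dd = 16.2
Terminal payoffs (S − K): max(6.2, 0) = 6.2, max(1.8, 0) = 1.8, max(-1.8, 0) = 0
Node u (S = 22): V_u = e^(−0.02)·[0.4502·6.2000 + 0.5498·1.8000] = 3.7062
Node d (S = 18): V_d = e^(−0.02)·[0.4502·1.8000 + 0.5498·0.0000] = 0.7944
Node 0 (S = 20): V_0 = e^(−0.02)·[0.4502·3.7062 + 0.5498·0.7944] = 2.0638

€2.06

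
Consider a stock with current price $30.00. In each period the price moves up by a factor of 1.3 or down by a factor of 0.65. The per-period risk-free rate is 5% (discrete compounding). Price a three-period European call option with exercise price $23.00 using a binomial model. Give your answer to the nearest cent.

$12.40

Risk-neutral probability p = (1 + 0.05 − 0.65)/(1.3 − 0.65) = 0.4000/0.6500 = 0.6154
Terminal stock prices: S_uuu = 65.91, S_uud = 32.96, S_udd = 16.48, S_ddd = 8.239
Terminal payoffs (S − K): max(42.91, 0) = 42.91, max(9.955, 0) = 9.955, max(-6.522, 0) = 0, max(-14.76, 0) = 0
Node uu (S = 50.7): V_uu = 1/1.05·[0.6154·42.9100 + 0.3846·9.9550] = 28.7952
Node ud (S = 25.35): V_ud = 1/1.05·[0.6154·9.9550 + 0.3846·0.0000] = 5.8344
Node dd (S = 12.68): V_dd = 1/1.05·[0.6154·0.0000 + 0.3846·0.0000] = 0.0000
Node u (S = 39): V_u = 1/1.05·[0.6154·28.7952 + 0.3846·5.8344] = 19.0135
Node d (S = 19.5): V_d = 1/1.05·[0.6154·5.8344 + 0.3846·0.0000] = 3.4194
Node 0 (S = 30): V_0 = 1/1.05·[0.6154·19.0135 + 0.3846·3.4194] = 12.3960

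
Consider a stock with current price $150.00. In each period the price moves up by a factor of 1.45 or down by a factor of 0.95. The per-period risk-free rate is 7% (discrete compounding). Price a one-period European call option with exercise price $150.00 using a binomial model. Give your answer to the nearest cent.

Risk-neutral probability p = (1 + 0.07 − 0.95)/(1.45 − 0.95) = 0.1200/0.5000 = 0.2400
Terminal stock prices: S_u = 217.5, S_d = 142.5
Terminal payoffs (S − K): max(67.5, 0) = 67.5, max(-7.5, 0) = 0
Node 0 (S = 150): V_0 = 1/1.07·[0.2400·67.5000 + 0.7600·0.0000] = 15.1402

$15.14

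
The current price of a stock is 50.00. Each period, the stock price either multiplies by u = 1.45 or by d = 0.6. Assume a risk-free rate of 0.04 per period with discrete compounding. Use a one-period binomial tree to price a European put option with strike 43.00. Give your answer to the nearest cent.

Risk-neutral probability p = (1 + 0.04 − 0.6)/(1.45 − 0.6) = 0.4400/0.8500 = 0.5176
Terminal stock prices: S_u = 72.5, S_d = 30
Terminal payoffs (K − S): max(-29.5, 0) = 0, max(13, 0) = 13
Node 0 (S = 50): V_0 = 1/1.04·[0.5176·0.0000 + 0.4824·13.0000] = 6.0294

6.03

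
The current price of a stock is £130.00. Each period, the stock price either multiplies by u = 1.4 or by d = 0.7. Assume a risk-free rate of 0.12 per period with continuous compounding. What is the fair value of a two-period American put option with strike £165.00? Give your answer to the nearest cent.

£35.00

Risk-neutral probability p = (e^0.12 − 0.7)/(1.4 − 0.7) = 0.4275/0.7000 = 0.6107
Terminal stock prices: S_uu = 254.8, S_ud = 127.4, S_dd = 63.7
Terminal payoffs (K − S): max(-89.8, 0) = 0, max(37.6, 0) = 37.6, max(101.3, 0) = 101.3
Node u (S = 182): continuation = e^(−0.12)·[0.6107·0.0000 + 0.3893·37.6000] = 12.9821; exercise value = 0.0000 ≤ continuation, so V_u = 12.9821
Node d (S = 91): continuation = e^(−0.12)·[0.6107·37.6000 + 0.3893·101.3000] = 55.3419; exercise value = 74.0000 > continuation, so V_d = 74.0000 (exercise)
Node 0 (S = 130): continuation = e^(−0.12)·[0.6107·12.9821 + 0.3893·74.0000] = 32.5817; exercise value = 35.0000 > continuation, so V_0 = 35.0000 (exercise)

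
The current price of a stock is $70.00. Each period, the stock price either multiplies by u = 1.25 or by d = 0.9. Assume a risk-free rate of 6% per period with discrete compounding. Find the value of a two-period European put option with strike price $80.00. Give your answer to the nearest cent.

Risk-neutral probability p = (1 + 0.06 − 0.9)/(1.25 − 0.9) = 0.1600/0.3500 = 0.4571
Terminal stock prices: S_uu = 109.4, S_ud = 78.75, S_dd = 56.7
Terminal payoffs (K − S): max(-29.38, 0) = 0, max(1.25, 0) = 1.25, max(23.3, 0) = 23.3
Node u (S = 87.5): V_u = 1/1.06·[0.4571·0.0000 + 0.5429·1.2500] = 0.6402
Node d (S = 63): V_d = 1/1.06·[0.4571·1.2500 + 0.5429·23.3000] = 12.4717
Node 0 (S = 70): V_0 = 1/1.06·[0.4571·0.6402 + 0.5429·12.4717] = 6.6632

$6.66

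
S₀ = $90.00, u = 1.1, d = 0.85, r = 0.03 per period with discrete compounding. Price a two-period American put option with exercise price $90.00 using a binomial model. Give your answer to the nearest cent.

Risk-neutral probability p = (1 + 0.03 − 0.85)/(1.1 − 0.85) = 0.1800/0.2500 = 0.7200
Terminal stock prices: S_uu = 108.9, S_ud = 84.15, S_dd = 65.02
Terminal payoffs (K − S): max(-18.9, 0) = 0, max(5.85, 0) = 5.85, max(24.98, 0) = 24.98
Node u (S = 99): continuation = 1/1.03·[0.7200·0.0000 + 0.2800·5.8500] = 1.5903; exercise value = 0.0000 ≤ continuation, so V_u = 1.5903
Node d (S = 76.5): continuation = 1/1.03·[0.7200·5.8500 + 0.2800·24.9750] = 10.8786; exercise value = 13.5000 > continuation, so V_d = 13.5000 (exercise)
Node 0 (S = 90): continuation = 1/1.03·[0.7200·1.5903 + 0.2800·13.5000] = 4.7816; exercise value = 0.0000 ≤ continuation, so V_0 = 4.7816

$4.78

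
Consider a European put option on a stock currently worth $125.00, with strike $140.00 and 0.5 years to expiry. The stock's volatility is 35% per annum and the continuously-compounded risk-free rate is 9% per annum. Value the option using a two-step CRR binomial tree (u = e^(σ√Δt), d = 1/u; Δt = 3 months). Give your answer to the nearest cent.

CRR parameters: u = e^(σ√Δt) = e^(0.35·√0.25) = 1.1912, d = 1/u = 0.8395
Per-period rate: rΔt = 0.09·0.25 = 0.0225, so R = e^0.0225 = 1.0228
Risk-neutral probability p = (e^0.0225 − 0.8395)/(1.1912 − 0.8395) = 0.1833/0.3518 = 0.5210
Terminal stock prices: S_uu = 177.4, S_ud = 125, S_dd = 88.09
Terminal payoffs (K − S): max(-37.38, 0) = 0, max(15, 0) = 15, max(51.91, 0) = 51.91
Node u (S = 148.9): V_u = e^(−0.0225)·[0.5210·0.0000 + 0.4790·15.0000] = 7.0245
Node d (S = 104.9): V_d = e^(−0.0225)·[0.5210·15.0000 + 0.4790·51.9140] = 31.9530
Node 0 (S = 125): V_0 = e^(−0.0225)·[0.5210·7.0245 + 0.4790·31.9530] = 18.5422

$18.54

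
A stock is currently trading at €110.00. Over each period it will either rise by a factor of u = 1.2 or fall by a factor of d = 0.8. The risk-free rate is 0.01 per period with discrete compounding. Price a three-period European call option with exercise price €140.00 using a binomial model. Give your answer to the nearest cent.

€7.03

Risk-neutral probability p = (1 + 0.01 − 0.8)/(1.2 − 0.8) = 0.2100/0.4000 = 0.5250
Terminal stock prices: S_uuu = 190.1, S_uud = 126.7, S_udd = 84.48, S_ddd = 56.32
Terminal payoffs (S − K): max(50.08, 0) = 50.08, max(-13.28, 0) = 0, max(-55.52, 0) = 0, max(-83.68, 0) = 0
Node uu (S = 158.4): V_uu = 1/1.01·[0.5250·50.0800 + 0.4750·0.0000] = 26.0317
Node ud (S = 105.6): V_ud = 1/1.01·[0.5250·0.0000 + 0.4750·0.0000] = 0.0000
Node dd (S = 70.4): V_dd = 1/1.01·[0.5250·0.0000 + 0.4750·0.0000] = 0.0000
Node u (S = 132): V_u = 1/1.01·[0.5250·26.0317 + 0.4750·0.0000] = 13.5313
Node d (S = 88): V_d = 1/1.01·[0.5250·0.0000 + 0.4750·0.0000] = 0.0000
Node 0 (S = 110): V_0 = 1/1.01·[0.5250·13.5313 + 0.4750·0.0000] = 7.0336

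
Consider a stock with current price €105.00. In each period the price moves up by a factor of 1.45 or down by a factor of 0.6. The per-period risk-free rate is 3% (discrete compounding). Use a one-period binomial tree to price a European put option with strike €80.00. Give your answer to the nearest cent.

€8.16

Risk-neutral probability p = (1 + 0.03 − 0.6)/(1.45 − 0.6) = 0.4300/0.8500 = 0.5059
Terminal stock prices: S_u = 152.2, S_d = 63
Terminal payoffs (K − S): max(-72.25, 0) = 0, max(17, 0) = 17
Node 0 (S = 105): V_0 = 1/1.03·[0.5059·0.0000 + 0.4941·17.0000] = 8.1553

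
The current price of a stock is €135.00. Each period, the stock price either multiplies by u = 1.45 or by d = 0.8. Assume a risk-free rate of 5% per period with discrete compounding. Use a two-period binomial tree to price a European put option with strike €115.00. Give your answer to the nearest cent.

€9.82

Risk-neutral probability p = (1 + 0.05 − 0.8)/(1.45 − 0.8) = 0.2500/0.6500 = 0.3846
Terminal stock prices: S_uu = 283.8, S_ud = 156.6, S_dd = 86.4
Terminal payoffs (K − S): max(-168.8, 0) = 0, max(-41.6, 0) = 0, max(28.6, 0) = 28.6
Node u (S = 195.8): V_u = 1/1.05·[0.3846·0.0000 + 0.6154·0.0000] = 0.0000
Node d (S = 108): V_d = 1/1.05·[0.3846·0.0000 + 0.6154·28.6000] = 16.7619
Node 0 (S = 135): V_0 = 1/1.05·[0.3846·0.0000 + 0.6154·16.7619] = 9.8238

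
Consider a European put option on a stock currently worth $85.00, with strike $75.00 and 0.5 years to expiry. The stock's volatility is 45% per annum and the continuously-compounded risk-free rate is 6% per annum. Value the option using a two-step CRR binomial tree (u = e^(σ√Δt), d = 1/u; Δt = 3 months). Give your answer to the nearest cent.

CRR parameters: u = e^(σ√Δt) = e^(0.45·√0.25) = 1.2523, d = 1/u = 0.7985
Per-period rate: rΔt = 0.06·0.25 = 0.015, so R = e^0.015 = 1.0151
Risk-neutral probability p = (e^0.015 − 0.7985)/(1.2523 − 0.7985) = 0.2166/0.4538 = 0.4773
Terminal stock prices: S_uu = 133.3, S_ud = 85, S_dd = 54.2
Terminal payoffs (K − S): max(-58.31, 0) = 0, max(-10, 0) = 0, max(20.8, 0) = 20.8
Node u (S = 106.4): V_u = e^(−0.015)·[0.4773·0.0000 + 0.5227·0.0000] = 0.0000
Node d (S = 67.87): V_d = e^(−0.015)·[0.4773·0.0000 + 0.5227·20.8016] = 10.7113
Node 0 (S = 85): V_0 = e^(−0.015)·[0.4773·0.0000 + 0.5227·10.7113] = 5.5156

$5.52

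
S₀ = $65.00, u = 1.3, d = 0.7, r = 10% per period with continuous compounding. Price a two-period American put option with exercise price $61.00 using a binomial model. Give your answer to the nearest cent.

Risk-neutral probability p = (e^0.1 − 0.7)/(1.3 − 0.7) = 0.4052/0.6000 = 0.6753
Terminal stock prices: S_uu = 109.9, S_ud = 59.15, S_dd = 31.85
Terminal payoffs (K − S): max(-48.85, 0) = 0, max(1.85, 0) = 1.85, max(29.15, 0) = 29.15
Node u (S = 84.5): continuation = e^(−0.1)·[0.6753·0.0000 + 0.3247·1.8500] = 0.5436; exercise value = 0.0000 ≤ continuation, so V_u = 0.5436
Node d (S = 45.5): continuation = e^(−0.1)·[0.6753·1.8500 + 0.3247·29.1500] = 9.6951; exercise value = 15.5000 > continuation, so V_d = 15.5000 (exercise)
Node 0 (S = 65): continuation = e^(−0.1)·[0.6753·0.5436 + 0.3247·15.5000] = 4.8862; exercise value = 0.0000 ≤ continuation, so V_0 = 4.8862

$4.89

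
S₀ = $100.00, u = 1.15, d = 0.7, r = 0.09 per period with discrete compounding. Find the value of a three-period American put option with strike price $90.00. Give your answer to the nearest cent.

$3.37

Risk-neutral probability p = (1 + 0.09 − 0.7)/(1.15 − 0.7) = 0.3900/0.4500 = 0.8667
Terminal stock prices: S_uuu = 152.1, S_uud = 92.57, S_udd = 56.35, S_ddd = 34.3
Terminal payoffs (K − S): max(-62.09, 0) = 0, max(-2.575, 0) = 0, max(33.65, 0) = 33.65, max(55.7, 0) = 55.7
Node uu (S = 132.2): continuation = 1/1.09·[0.8667·0.0000 + 0.1333·0.0000] = 0.0000; exercise value = 0.0000 ≤ continuation, so V_uu = 0.0000
Node ud (S = 80.5): continuation = 1/1.09·[0.8667·0.0000 + 0.1333·33.6500] = 4.1162; exercise value = 9.5000 > continuation, so V_ud = 9.5000 (exercise)
Node dd (S = 49): continuation = 1/1.09·[0.8667·33.6500 + 0.1333·55.7000] = 33.5688; exercise value = 41.0000 > continuation, so V_dd = 41.0000 (exercise)
Node u (S = 115): continuation = 1/1.09·[0.8667·0.0000 + 0.1333·9.5000] = 1.1621; exercise value = 0.0000 ≤ continuation, so V_u = 1.1621
Node d (S = 70): continuation = 1/1.09·[0.8667·9.5000 + 0.1333·41.0000] = 12.5688; exercise value = 20.0000 > continuation, so V_d = 20.0000 (exercise)
Node 0 (S = 100): continuation = 1/1.09·[0.8667·1.1621 + 0.1333·20.0000] = 3.3705; exercise value = 0.0000 ≤ continuation, so V_0 = 3.3705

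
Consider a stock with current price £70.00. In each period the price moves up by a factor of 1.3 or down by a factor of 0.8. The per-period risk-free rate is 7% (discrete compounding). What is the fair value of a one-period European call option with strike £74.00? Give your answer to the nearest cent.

Risk-neutral probability p = (1 + 0.07 − 0.8)/(1.3 − 0.8) = 0.2700/0.5000 = 0.5400
Terminal stock prices: S_u = 91, S_d = 56
Terminal payoffs (S − K): max(17, 0) = 17, max(-18, 0) = 0
Node 0 (S = 70): V_0 = 1/1.07·[0.5400·17.0000 + 0.4600·0.0000] = 8.5794

£8.58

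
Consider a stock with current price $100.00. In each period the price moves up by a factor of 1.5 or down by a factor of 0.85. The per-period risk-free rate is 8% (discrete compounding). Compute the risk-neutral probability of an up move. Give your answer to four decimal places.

Risk-neutral probability p = (1 + 0.08 − 0.85)/(1.5 − 0.85) = 0.2300/0.6500 = 0.3538

p = 0.3538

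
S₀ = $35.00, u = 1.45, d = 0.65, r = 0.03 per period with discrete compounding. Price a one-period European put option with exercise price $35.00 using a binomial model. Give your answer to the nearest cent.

Risk-neutral probability p = (1 + 0.03 − 0.65)/(1.45 − 0.65) = 0.3800/0.8000 = 0.4750
Terminal stock prices: S_u = 50.75, S_d = 22.75
Terminal payoffs (K − S): max(-15.75, 0) = 0, max(12.25, 0) = 12.25
Node 0 (S = 35): V_0 = 1/1.03·[0.4750·0.0000 + 0.5250·12.2500] = 6.2439

$6.24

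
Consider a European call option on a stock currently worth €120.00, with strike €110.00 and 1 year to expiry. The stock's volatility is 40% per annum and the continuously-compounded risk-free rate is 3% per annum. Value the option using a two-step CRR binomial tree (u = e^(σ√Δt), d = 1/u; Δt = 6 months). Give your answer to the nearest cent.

CRR parameters: u = e^(σ√Δt) = e^(0.4·√0.5) = 1.3269, d = 1/u = 0.7536
Per-period rate: rΔt = 0.03·0.5 = 0.015, so R = e^0.015 = 1.0151
Risk-neutral probability p = (e^0.015 − 0.7536)/(1.3269 − 0.7536) = 0.2615/0.5733 = 0.4561
Terminal stock prices: S_uu = 211.3, S_ud = 120, S_dd = 68.16
Terminal payoffs (S − K): max(101.3, 0) = 101.3, max(10, 0) = 10, max(-41.84, 0) = 0
Node u (S = 159.2): V_u = e^(−0.015)·[0.4561·101.2785 + 0.5439·10.0000] = 50.8653
Node d (S = 90.44): V_d = e^(−0.015)·[0.4561·10.0000 + 0.5439·0.0000] = 4.4933
Node 0 (S = 120): V_0 = e^(−0.015)·[0.4561·50.8653 + 0.5439·4.4933] = 25.2627

€25.26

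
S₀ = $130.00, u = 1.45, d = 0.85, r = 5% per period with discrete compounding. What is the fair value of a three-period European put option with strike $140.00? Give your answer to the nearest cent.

$16.86

Risk-neutral probability p = (1 + 0.05 − 0.85)/(1.45 − 0.85) = 0.2000/0.6000 = 0.3333
Terminal stock prices: S_uuu = 396.3, S_uud = 232.3, S_udd = 136.2, S_ddd = 79.84
Terminal payoffs (K − S): max(-256.3, 0) = 0, max(-92.33, 0) = 0, max(3.809, 0) = 3.809, max(60.16, 0) = 60.16
Node uu (S = 273.3): V_uu = 1/1.05·[0.3333·0.0000 + 0.6667·0.0000] = 0.0000
Node ud (S = 160.2): V_ud = 1/1.05·[0.3333·0.0000 + 0.6667·3.8088] = 2.4183
Node dd (S = 93.92): V_dd = 1/1.05·[0.3333·3.8088 + 0.6667·60.1638] = 39.4083
Node u (S = 188.5): V_u = 1/1.05·[0.3333·0.0000 + 0.6667·2.4183] = 1.5354
Node d (S = 110.5): V_d = 1/1.05·[0.3333·2.4183 + 0.6667·39.4083] = 25.7889
Node 0 (S = 130): V_0 = 1/1.05·[0.3333·1.5354 + 0.6667·25.7889] = 16.8613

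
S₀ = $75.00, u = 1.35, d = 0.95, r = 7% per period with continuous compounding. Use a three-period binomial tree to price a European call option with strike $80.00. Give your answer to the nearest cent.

Risk-neutral probability p = (e^0.07 − 0.95)/(1.35 − 0.95) = 0.1225/0.4000 = 0.3063
Terminal stock prices: S_uuu = 184.5, S_uud = 129.9, S_udd = 91.38, S_ddd = 64.3
Terminal payoffs (S − K): max(104.5, 0) = 104.5, max(49.85, 0) = 49.85, max(11.38, 0) = 11.38, max(-15.7, 0) = 0
Node uu (S = 136.7): V_uu = e^(−0.07)·[0.3063·104.5281 + 0.6937·49.8531] = 62.0960
Node ud (S = 96.19): V_ud = e^(−0.07)·[0.3063·49.8531 + 0.6937·11.3781] = 21.5960
Node dd (S = 67.69): V_dd = e^(−0.07)·[0.3063·11.3781 + 0.6937·0.0000] = 3.2492
Node u (S = 101.2): V_u = e^(−0.07)·[0.3063·62.0960 + 0.6937·21.5960] = 31.7013
Node d (S = 71.25): V_d = e^(−0.07)·[0.3063·21.5960 + 0.6937·3.2492] = 8.2687
Node 0 (S = 75): V_0 = e^(−0.07)·[0.3063·31.7013 + 0.6937·8.2687] = 14.4012

$14.40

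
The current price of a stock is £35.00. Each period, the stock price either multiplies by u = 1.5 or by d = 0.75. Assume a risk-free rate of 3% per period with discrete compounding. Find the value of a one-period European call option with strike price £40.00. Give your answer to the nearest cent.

£4.53

Risk-neutral probability p = (1 + 0.03 − 0.75)/(1.5 − 0.75) = 0.2800/0.7500 = 0.3733
Terminal stock prices: S_u = 52.5, S_d = 26.25
Terminal payoffs (S − K): max(12.5, 0) = 12.5, max(-13.75, 0) = 0
Node 0 (S = 35): V_0 = 1/1.03·[0.3733·12.5000 + 0.6267·0.0000] = 4.5307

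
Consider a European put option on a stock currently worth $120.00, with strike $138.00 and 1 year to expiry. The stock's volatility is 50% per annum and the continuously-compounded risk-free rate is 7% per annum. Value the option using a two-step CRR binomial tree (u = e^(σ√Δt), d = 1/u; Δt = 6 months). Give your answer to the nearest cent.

CRR parameters: u = e^(σ√Δt) = e^(0.5·√0.5) = 1.4241, d = 1/u = 0.7022
Per-period rate: rΔt = 0.07·0.5 = 0.035, so R = e^0.035 = 1.0356
Risk-neutral probability p = (e^0.035 − 0.7022)/(1.4241 − 0.7022) = 0.3334/0.7219 = 0.4619
Terminal stock prices: S_uu = 243.4, S_ud = 120, S_dd = 59.17
Terminal payoffs (K − S): max(-105.4, 0) = 0, max(18, 0) = 18, max(78.83, 0) = 78.83
Node u (S = 170.9): V_u = e^(−0.035)·[0.4619·0.0000 + 0.5381·18.0000] = 9.3533
Node d (S = 84.26): V_d = e^(−0.035)·[0.4619·18.0000 + 0.5381·78.8318] = 48.9909
Node 0 (S = 120): V_0 = e^(−0.035)·[0.4619·9.3533 + 0.5381·48.9909] = 29.6285

$29.63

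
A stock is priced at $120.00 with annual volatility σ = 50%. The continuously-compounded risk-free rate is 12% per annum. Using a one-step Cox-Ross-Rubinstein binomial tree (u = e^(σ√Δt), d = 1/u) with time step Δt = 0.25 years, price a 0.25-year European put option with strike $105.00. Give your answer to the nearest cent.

CRR parameters: u = e^(σ√Δt) = e^(0.5·√0.25) = 1.2840, d = 1/u = 0.7788
Per-period rate: rΔt = 0.12·0.25 = 0.03, so R = e^0.03 = 1.0305
Risk-neutral probability p = (e^0.03 − 0.7788)/(1.2840 − 0.7788) = 0.2517/0.5052 = 0.4981
Terminal stock prices: S_u = 154.1, S_d = 93.46
Terminal payoffs (K − S): max(-49.08, 0) = 0, max(11.54, 0) = 11.54
Node 0 (S = 120): V_0 = e^(−0.03)·[0.4981·0.0000 + 0.5019·11.5439] = 5.6226

$5.62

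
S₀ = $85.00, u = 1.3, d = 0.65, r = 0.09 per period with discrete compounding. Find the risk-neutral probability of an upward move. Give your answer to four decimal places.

p = 0.6769

Risk-neutral probability p = (1 + 0.09 − 0.65)/(1.3 − 0.65) = 0.4400/0.6500 = 0.6769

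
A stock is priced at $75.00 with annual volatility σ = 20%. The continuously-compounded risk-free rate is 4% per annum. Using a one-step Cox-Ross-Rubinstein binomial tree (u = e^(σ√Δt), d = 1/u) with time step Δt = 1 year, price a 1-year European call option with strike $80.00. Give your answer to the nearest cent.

CRR parameters: u = e^(σ√Δt) = e^(0.2·√1) = 1.2214, d = 1/u = 0.8187
Per-period rate: rΔt = 0.04·1 = 0.04, so R = e^0.04 = 1.0408
Risk-neutral probability p = (e^0.04 − 0.8187)/(1.2214 − 0.8187) = 0.2221/0.4027 = 0.5515
Terminal stock prices: S_u = 91.61, S_d = 61.4
Terminal payoffs (S − K): max(11.61, 0) = 11.61, max(-18.6, 0) = 0
Node 0 (S = 75): V_0 = e^(−0.04)·[0.5515·11.6052 + 0.4485·0.0000] = 6.1495

$6.15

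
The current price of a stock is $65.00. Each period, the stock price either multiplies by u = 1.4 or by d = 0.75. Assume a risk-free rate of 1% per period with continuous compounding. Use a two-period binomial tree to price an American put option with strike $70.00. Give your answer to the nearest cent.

$13.03

Risk-neutral probability p = (e^0.01 − 0.75)/(1.4 − 0.75) = 0.2601/0.6500 = 0.4001
Terminal stock prices: S_uu = 127.4, S_ud = 68.25, S_dd = 36.56
Terminal payoffs (K − S): max(-57.4, 0) = 0, max(1.75, 0) = 1.75, max(33.44, 0) = 33.44
Node u (S = 91): continuation = e^(−0.01)·[0.4001·0.0000 + 0.5999·1.7500] = 1.0394; exercise value = 0.0000 ≤ continuation, so V_u = 1.0394
Node d (S = 48.75): continuation = e^(−0.01)·[0.4001·1.7500 + 0.5999·33.4375] = 20.5535; exercise value = 21.2500 > continuation, so V_d = 21.2500 (exercise)
Node 0 (S = 65): continuation = e^(−0.01)·[0.4001·1.0394 + 0.5999·21.2500] = 13.0332; exercise value = 5.0000 ≤ continuation, so V_0 = 13.0332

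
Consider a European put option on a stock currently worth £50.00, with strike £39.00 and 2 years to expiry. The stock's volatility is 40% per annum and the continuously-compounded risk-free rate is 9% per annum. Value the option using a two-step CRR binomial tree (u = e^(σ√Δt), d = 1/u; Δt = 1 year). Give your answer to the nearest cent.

£3.24

CRR parameters: u = e^(σ√Δt) = e^(0.4·√1) = 1.4918, d = 1/u = 0.6703
Per-period rate: rΔt = 0.09·1 = 0.09, so R = e^0.09 = 1.0942
Risk-neutral probability p = (e^0.09 − 0.6703)/(1.4918 − 0.6703) = 0.4239/0.8215 = 0.5159
Terminal stock prices: S_uu = 111.3, S_ud = 50, S_dd = 22.47
Terminal payoffs (K − S): max(-72.28, 0) = 0, max(-11, 0) = 0, max(16.53, 0) = 16.53
Node u (S = 74.59): V_u = e^(−0.09)·[0.5159·0.0000 + 0.4841·0.0000] = 0.0000
Node d (S = 33.52): V_d = e^(−0.09)·[0.5159·0.0000 + 0.4841·16.5336] = 7.3143
Node 0 (S = 50): V_0 = e^(−0.09)·[0.5159·0.0000 + 0.4841·7.3143] = 3.2358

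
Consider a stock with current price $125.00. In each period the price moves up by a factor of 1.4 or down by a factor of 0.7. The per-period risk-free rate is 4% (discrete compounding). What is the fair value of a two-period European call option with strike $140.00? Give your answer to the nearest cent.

Risk-neutral probability p = (1 + 0.04 − 0.7)/(1.4 − 0.7) = 0.3400/0.7000 = 0.4857
Terminal stock prices: S_uu = 245, S_ud = 122.5, S_dd = 61.25
Terminal payoffs (S − K): max(105, 0) = 105, max(-17.5, 0) = 0, max(-78.75, 0) = 0
Node u (S = 175): V_u = 1/1.04·[0.4857·105.0000 + 0.5143·0.0000] = 49.0385
Node d (S = 87.5): V_d = 1/1.04·[0.4857·0.0000 + 0.5143·0.0000] = 0.0000
Node 0 (S = 125): V_0 = 1/1.04·[0.4857·49.0385 + 0.5143·0.0000] = 22.9026

$22.90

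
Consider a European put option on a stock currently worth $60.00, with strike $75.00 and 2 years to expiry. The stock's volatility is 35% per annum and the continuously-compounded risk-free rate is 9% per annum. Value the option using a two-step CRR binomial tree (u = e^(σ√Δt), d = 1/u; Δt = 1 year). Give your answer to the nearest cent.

$14.02

CRR parameters: u = e^(σ√Δt) = e^(0.35·√1) = 1.4191, d = 1/u = 0.7047
Per-period rate: rΔt = 0.09·1 = 0.09, so R = e^0.09 = 1.0942
Risk-neutral probability p = (e^0.09 − 0.7047)/(1.4191 − 0.7047) = 0.3895/0.7144 = 0.5452
Terminal stock prices: S_uu = 120.8, S_ud = 60, S_dd = 29.8
Terminal payoffs (K − S): max(-45.83, 0) = 0, max(15, 0) = 15, max(45.2, 0) = 45.2
Node u (S = 85.14): V_u = e^(−0.09)·[0.5452·0.0000 + 0.4548·15.0000] = 6.2347
Node d (S = 42.28): V_d = e^(−0.09)·[0.5452·15.0000 + 0.4548·45.2049] = 26.2636
Node 0 (S = 60): V_0 = e^(−0.09)·[0.5452·6.2347 + 0.4548·26.2636] = 14.0230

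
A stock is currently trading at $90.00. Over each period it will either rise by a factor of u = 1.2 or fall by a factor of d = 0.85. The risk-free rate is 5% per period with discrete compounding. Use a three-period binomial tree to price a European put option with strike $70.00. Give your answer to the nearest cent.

Risk-neutral probability p = (1 + 0.05 − 0.85)/(1.2 − 0.85) = 0.2000/0.3500 = 0.5714
Terminal stock prices: S_uuu = 155.5, S_uud = 110.2, S_udd = 78.03, S_ddd = 55.27
Terminal payoffs (K − S): max(-85.52, 0) = 0, max(-40.16, 0) = 0, max(-8.03, 0) = 0, max(14.73, 0) = 14.73
Node uu (S = 129.6): V_uu = 1/1.05·[0.5714·0.0000 + 0.4286·0.0000] = 0.0000
Node ud (S = 91.8): V_ud = 1/1.05·[0.5714·0.0000 + 0.4286·0.0000] = 0.0000
Node dd (S = 65.02): V_dd = 1/1.05·[0.5714·0.0000 + 0.4286·14.7288] = 6.0117
Node u (S = 108): V_u = 1/1.05·[0.5714·0.0000 + 0.4286·0.0000] = 0.0000
Node d (S = 76.5): V_d = 1/1.05·[0.5714·0.0000 + 0.4286·6.0117] = 2.4538
Node 0 (S = 90): V_0 = 1/1.05·[0.5714·0.0000 + 0.4286·2.4538] = 1.0015

$1.00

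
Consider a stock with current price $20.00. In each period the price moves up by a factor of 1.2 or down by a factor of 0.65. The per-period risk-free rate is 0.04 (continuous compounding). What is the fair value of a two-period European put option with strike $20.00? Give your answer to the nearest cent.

$2.56

Risk-neutral probability p = (e^0.04 − 0.65)/(1.2 − 0.65) = 0.3908/0.5500 = 0.7106
Terminal stock prices: S_uu = 28.8, S_ud = 15.6, S_dd = 8.45
Terminal payoffs (K − S): max(-8.8, 0) = 0, max(4.4, 0) = 4.4, max(11.55, 0) = 11.55
Node u (S = 24): V_u = e^(−0.04)·[0.7106·0.0000 + 0.2894·4.4000] = 1.2236
Node d (S = 13): V_d = e^(−0.04)·[0.7106·4.4000 + 0.2894·11.5500] = 6.2158
Node 0 (S = 20): V_0 = e^(−0.04)·[0.7106·1.2236 + 0.2894·6.2158] = 2.5639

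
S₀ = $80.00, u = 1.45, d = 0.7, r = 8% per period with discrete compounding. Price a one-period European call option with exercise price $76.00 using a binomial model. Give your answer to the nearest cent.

$18.77

Risk-neutral probability p = (1 + 0.08 − 0.7)/(1.45 − 0.7) = 0.3800/0.7500 = 0.5067
Terminal stock prices: S_u = 116, S_d = 56
Terminal payoffs (S − K): max(40, 0) = 40, max(-20, 0) = 0
Node 0 (S = 80): V_0 = 1/1.08·[0.5067·40.0000 + 0.4933·0.0000] = 18.7654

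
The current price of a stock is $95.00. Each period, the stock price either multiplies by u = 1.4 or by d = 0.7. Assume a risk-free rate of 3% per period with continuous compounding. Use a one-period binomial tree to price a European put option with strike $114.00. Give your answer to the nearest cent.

Risk-neutral probability p = (e^0.03 − 0.7)/(1.4 − 0.7) = 0.3305/0.7000 = 0.4721
Terminal stock prices: S_u = 133, S_d = 66.5
Terminal payoffs (K − S): max(-19, 0) = 0, max(47.5, 0) = 47.5
Node 0 (S = 95): V_0 = e^(−0.03)·[0.4721·0.0000 + 0.5279·47.5000] = 24.3352

$24.34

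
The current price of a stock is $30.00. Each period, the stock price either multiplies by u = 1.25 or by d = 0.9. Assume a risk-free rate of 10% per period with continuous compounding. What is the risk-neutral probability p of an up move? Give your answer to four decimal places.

Risk-neutral probability p = (e^0.1 − 0.9)/(1.25 − 0.9) = 0.2052/0.3500 = 0.5862

p = 0.5862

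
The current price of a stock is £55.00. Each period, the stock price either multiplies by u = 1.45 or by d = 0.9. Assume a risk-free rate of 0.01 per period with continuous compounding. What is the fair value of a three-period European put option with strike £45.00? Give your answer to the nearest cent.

Risk-neutral probability p = (e^0.01 − 0.9)/(1.45 − 0.9) = 0.1101/0.5500 = 0.2001
Terminal stock prices: S_uuu = 167.7, S_uud = 104.1, S_udd = 64.6, S_ddd = 40.1
Terminal payoffs (K − S): max(-122.7, 0) = 0, max(-59.07, 0) = 0, max(-19.6, 0) = 0, max(4.905, 0) = 4.905
Node uu (S = 115.6): V_uu = e^(−0.01)·[0.2001·0.0000 + 0.7999·0.0000] = 0.0000
Node ud (S = 71.78): V_ud = e^(−0.01)·[0.2001·0.0000 + 0.7999·0.0000] = 0.0000
Node dd (S = 44.55): V_dd = e^(−0.01)·[0.2001·0.0000 + 0.7999·4.9050] = 3.8845
Node u (S = 79.75): V_u = e^(−0.01)·[0.2001·0.0000 + 0.7999·0.0000] = 0.0000
Node d (S = 49.5): V_d = e^(−0.01)·[0.2001·0.0000 + 0.7999·3.8845] = 3.0763
Node 0 (S = 55): V_0 = e^(−0.01)·[0.2001·0.0000 + 0.7999·3.0763] = 2.4363

£2.44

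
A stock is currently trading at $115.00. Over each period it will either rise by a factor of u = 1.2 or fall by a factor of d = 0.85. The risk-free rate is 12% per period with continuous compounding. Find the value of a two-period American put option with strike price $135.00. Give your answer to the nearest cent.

$20.00

Risk-neutral probability p = (e^0.12 − 0.85)/(1.2 − 0.85) = 0.2775/0.3500 = 0.7928
Terminal stock prices: S_uu = 165.6, S_ud = 117.3, S_dd = 83.09
Terminal payoffs (K − S): max(-30.6, 0) = 0, max(17.7, 0) = 17.7, max(51.91, 0) = 51.91
Node u (S = 138): continuation = e^(−0.12)·[0.7928·0.0000 + 0.2072·17.7000] = 3.2520; exercise value = 0.0000 ≤ continuation, so V_u = 3.2520
Node d (S = 97.75): continuation = e^(−0.12)·[0.7928·17.7000 + 0.2072·51.9125] = 21.9843; exercise value = 37.2500 > continuation, so V_d = 37.2500 (exercise)
Node 0 (S = 115): continuation = e^(−0.12)·[0.7928·3.2520 + 0.2072·37.2500] = 9.1306; exercise value = 20.0000 > continuation, so V_0 = 20.0000 (exercise)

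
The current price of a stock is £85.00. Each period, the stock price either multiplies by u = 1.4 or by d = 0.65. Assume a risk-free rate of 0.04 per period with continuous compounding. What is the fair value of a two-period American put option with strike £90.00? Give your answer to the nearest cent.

£18.90

Risk-neutral probability p = (e^0.04 − 0.65)/(1.4 − 0.65) = 0.3908/0.7500 = 0.5211
Terminal stock prices: S_uu = 166.6, S_ud = 77.35, S_dd = 35.91
Terminal payoffs (K − S): max(-76.6, 0) = 0, max(12.65, 0) = 12.65, max(54.09, 0) = 54.09
Node u (S = 119): continuation = e^(−0.04)·[0.5211·0.0000 + 0.4789·12.6500] = 5.8208; exercise value = 0.0000 ≤ continuation, so V_u = 5.8208
Node d (S = 55.25): continuation = e^(−0.04)·[0.5211·12.6500 + 0.4789·54.0875] = 31.2210; exercise value = 34.7500 > continuation, so V_d = 34.7500 (exercise)
Node 0 (S = 85): continuation = e^(−0.04)·[0.5211·5.8208 + 0.4789·34.7500] = 18.9040; exercise value = 5.0000 ≤ continuation, so V_0 = 18.9040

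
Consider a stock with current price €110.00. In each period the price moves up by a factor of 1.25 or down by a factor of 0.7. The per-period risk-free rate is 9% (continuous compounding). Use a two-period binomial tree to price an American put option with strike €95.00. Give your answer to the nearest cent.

€4.66

Risk-neutral probability p = (e^0.09 − 0.7)/(1.25 − 0.7) = 0.3942/0.5500 = 0.7167
Terminal stock prices: S_uu = 171.9, S_ud = 96.25, S_dd = 53.9
Terminal payoffs (K − S): max(-76.88, 0) = 0, max(-1.25, 0) = 0, max(41.1, 0) = 41.1
Node u (S = 137.5): continuation = e^(−0.09)·[0.7167·0.0000 + 0.2833·0.0000] = 0.0000; exercise value = 0.0000 ≤ continuation, so V_u = 0.0000
Node d (S = 77): continuation = e^(−0.09)·[0.7167·0.0000 + 0.2833·41.1000] = 10.6422; exercise value = 18.0000 > continuation, so V_d = 18.0000 (exercise)
Node 0 (S = 110): continuation = e^(−0.09)·[0.7167·0.0000 + 0.2833·18.0000] = 4.6608; exercise value = 0.0000 ≤ continuation, so V_0 = 4.6608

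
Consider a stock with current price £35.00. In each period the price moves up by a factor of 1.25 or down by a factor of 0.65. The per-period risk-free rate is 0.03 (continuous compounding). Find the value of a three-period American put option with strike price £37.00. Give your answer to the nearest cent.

Risk-neutral probability p = (e^0.03 − 0.65)/(1.25 − 0.65) = 0.3805/0.6000 = 0.6341
Terminal stock prices: S_uuu = 68.36, S_uud = 35.55, S_udd = 18.48, S_ddd = 9.612
Terminal payoffs (K − S): max(-31.36, 0) = 0, max(1.453, 0) = 1.453, max(18.52, 0) = 18.52, max(27.39, 0) = 27.39
Node uu (S = 54.69): continuation = e^(−0.03)·[0.6341·0.0000 + 0.3659·1.4531] = 0.5160; exercise value = 0.0000 ≤ continuation, so V_uu = 0.5160
Node ud (S = 28.44): continuation = e^(−0.03)·[0.6341·1.4531 + 0.3659·18.5156] = 7.4690; exercise value = 8.5625 > continuation, so V_ud = 8.5625 (exercise)
Node dd (S = 14.79): continuation = e^(−0.03)·[0.6341·18.5156 + 0.3659·27.3881] = 21.1190; exercise value = 22.2125 > continuation, so V_dd = 22.2125 (exercise)
Node u (S = 43.75): continuation = e^(−0.03)·[0.6341·0.5160 + 0.3659·8.5625] = 3.3580; exercise value = 0.0000 ≤ continuation, so V_u = 3.3580
Node d (S = 22.75): continuation = e^(−0.03)·[0.6341·8.5625 + 0.3659·22.2125] = 13.1565; exercise value = 14.2500 > continuation, so V_d = 14.2500 (exercise)
Node 0 (S = 35): continuation = e^(−0.03)·[0.6341·3.3580 + 0.3659·14.2500] = 7.1265; exercise value = 2.0000 ≤ continuation, so V_0 = 7.1265

£7.13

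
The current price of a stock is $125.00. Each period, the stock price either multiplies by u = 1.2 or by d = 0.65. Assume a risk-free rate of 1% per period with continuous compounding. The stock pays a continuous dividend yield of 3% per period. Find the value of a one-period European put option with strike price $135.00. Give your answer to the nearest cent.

$21.27

Per-period risk-free factor R = e^0.01 = 1.0101; dividend-adjusted growth = e^(0.01−0.03) = 0.9802.
Risk-neutral probability p = (0.9802 − 0.65)/(1.2 − 0.65) = 0.3302/0.5500 = 0.6004
Terminal stock prices: S_u = 150, S_d = 81.25
Terminal payoffs (K − S): max(-15, 0) = 0, max(53.75, 0) = 53.75
Node 0 (S = 125): V_0 = e^(−0.01)·[0.6004·0.0000 + 0.3996·53.7500] = 21.2668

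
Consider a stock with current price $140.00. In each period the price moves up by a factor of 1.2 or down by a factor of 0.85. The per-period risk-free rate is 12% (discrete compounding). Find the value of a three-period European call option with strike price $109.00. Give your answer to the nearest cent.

Risk-neutral probability p = (1 + 0.12 − 0.85)/(1.2 − 0.85) = 0.2700/0.3500 = 0.7714
Terminal stock prices: S_uuu = 241.9, S_uud = 171.4, S_udd = 121.4, S_ddd = 85.98
Terminal payoffs (S − K): max(132.9, 0) = 132.9, max(62.36, 0) = 62.36, max(12.38, 0) = 12.38, max(-23.02, 0) = 0
Node uu (S = 201.6): V_uu = 1/1.12·[0.7714·132.9200 + 0.2286·62.3600] = 104.2786
Node ud (S = 142.8): V_ud = 1/1.12·[0.7714·62.3600 + 0.2286·12.3800] = 45.4786
Node dd (S = 101.1): V_dd = 1/1.12·[0.7714·12.3800 + 0.2286·0.0000] = 8.5270
Node u (S = 168): V_u = 1/1.12·[0.7714·104.2786 + 0.2286·45.4786] = 81.1059
Node d (S = 119): V_d = 1/1.12·[0.7714·45.4786 + 0.2286·8.5270] = 33.0647
Node 0 (S = 140): V_0 = 1/1.12·[0.7714·81.1059 + 0.2286·33.0647] = 62.6116

$62.61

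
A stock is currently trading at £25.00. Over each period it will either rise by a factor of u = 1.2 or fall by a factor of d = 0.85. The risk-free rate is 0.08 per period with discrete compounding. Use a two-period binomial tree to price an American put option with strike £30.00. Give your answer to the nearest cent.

Risk-neutral probability p = (1 + 0.08 − 0.85)/(1.2 − 0.85) = 0.2300/0.3500 = 0.6571
Terminal stock prices: S_uu = 36, S_ud = 25.5, S_dd = 18.06
Terminal payoffs (K − S): max(-6, 0) = 0, max(4.5, 0) = 4.5, max(11.94, 0) = 11.94
Node u (S = 30): continuation = 1/1.08·[0.6571·0.0000 + 0.3429·4.5000] = 1.4286; exercise value = 0.0000 ≤ continuation, so V_u = 1.4286
Node d (S = 21.25): continuation = 1/1.08·[0.6571·4.5000 + 0.3429·11.9375] = 6.5278; exercise value = 8.7500 > continuation, so V_d = 8.7500 (exercise)
Node 0 (S = 25): continuation = 1/1.08·[0.6571·1.4286 + 0.3429·8.7500] = 3.6470; exercise value = 5.0000 > continuation, so V_0 = 5.0000 (exercise)

£5.00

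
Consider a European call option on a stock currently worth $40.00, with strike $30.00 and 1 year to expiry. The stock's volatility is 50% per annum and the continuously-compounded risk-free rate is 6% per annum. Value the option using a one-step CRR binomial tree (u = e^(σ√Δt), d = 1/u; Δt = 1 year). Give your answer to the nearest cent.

CRR parameters: u = e^(σ√Δt) = e^(0.5·√1) = 1.6487, d = 1/u = 0.6065
Per-period rate: rΔt = 0.06·1 = 0.06, so R = e^0.06 = 1.0618
Risk-neutral probability p = (e^0.06 − 0.6065)/(1.6487 − 0.6065) = 0.4553/1.0422 = 0.4369
Terminal stock prices: S_u = 65.95, S_d = 24.26
Terminal payoffs (S − K): max(35.95, 0) = 35.95, max(-5.739, 0) = 0
Node 0 (S = 40): V_0 = e^(−0.06)·[0.4369·35.9489 + 0.5631·0.0000] = 14.7905

$14.79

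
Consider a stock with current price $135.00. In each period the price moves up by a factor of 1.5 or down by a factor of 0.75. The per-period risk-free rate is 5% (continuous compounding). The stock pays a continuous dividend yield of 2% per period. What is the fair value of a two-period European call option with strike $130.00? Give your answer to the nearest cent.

Per-period risk-free factor R = e^0.05 = 1.0513; dividend-adjusted growth = e^(0.05−0.02) = 1.0305.
Risk-neutral probability p = (1.0305 − 0.75)/(1.5 − 0.75) = 0.2805/0.7500 = 0.3739
Terminal stock prices: S_uu = 303.8, S_ud = 151.9, S_dd = 75.94
Terminal payoffs (S − K): max(173.8, 0) = 173.8, max(21.88, 0) = 21.88, max(-54.06, 0) = 0
Node u (S = 202.5): V_u = e^(−0.05)·[0.3739·173.7500 + 0.6261·21.8750] = 74.8304
Node d (S = 101.2): V_d = e^(−0.05)·[0.3739·21.8750 + 0.6261·0.0000] = 7.7810
Node 0 (S = 135): V_0 = e^(−0.05)·[0.3739·74.8304 + 0.6261·7.7810] = 31.2511

$31.25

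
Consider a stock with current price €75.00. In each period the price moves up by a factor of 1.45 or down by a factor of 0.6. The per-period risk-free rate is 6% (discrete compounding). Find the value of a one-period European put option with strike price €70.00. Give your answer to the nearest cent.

€10.82

Risk-neutral probability p = (1 + 0.06 − 0.6)/(1.45 − 0.6) = 0.4600/0.8500 = 0.5412
Terminal stock prices: S_u = 108.8, S_d = 45
Terminal payoffs (K − S): max(-38.75, 0) = 0, max(25, 0) = 25
Node 0 (S = 75): V_0 = 1/1.06·[0.5412·0.0000 + 0.4588·25.0000] = 10.8213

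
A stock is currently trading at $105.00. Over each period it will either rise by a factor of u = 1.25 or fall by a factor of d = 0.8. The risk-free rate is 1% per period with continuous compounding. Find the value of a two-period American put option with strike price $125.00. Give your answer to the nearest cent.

Risk-neutral probability p = (e^0.01 − 0.8)/(1.25 − 0.8) = 0.2101/0.4500 = 0.4668
Terminal stock prices: S_uu = 164.1, S_ud = 105, S_dd = 67.2
Terminal payoffs (K − S): max(-39.06, 0) = 0, max(20, 0) = 20, max(57.8, 0) = 57.8
Node u (S = 131.2): continuation = e^(−0.01)·[0.4668·0.0000 + 0.5332·20.0000] = 10.5583; exercise value = 0.0000 ≤ continuation, so V_u = 10.5583
Node d (S = 84): continuation = e^(−0.01)·[0.4668·20.0000 + 0.5332·57.8000] = 39.7562; exercise value = 41.0000 > continuation, so V_d = 41.0000 (exercise)
Node 0 (S = 105): continuation = e^(−0.01)·[0.4668·10.5583 + 0.5332·41.0000] = 26.5239; exercise value = 20.0000 ≤ continuation, so V_0 = 26.5239

$26.52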